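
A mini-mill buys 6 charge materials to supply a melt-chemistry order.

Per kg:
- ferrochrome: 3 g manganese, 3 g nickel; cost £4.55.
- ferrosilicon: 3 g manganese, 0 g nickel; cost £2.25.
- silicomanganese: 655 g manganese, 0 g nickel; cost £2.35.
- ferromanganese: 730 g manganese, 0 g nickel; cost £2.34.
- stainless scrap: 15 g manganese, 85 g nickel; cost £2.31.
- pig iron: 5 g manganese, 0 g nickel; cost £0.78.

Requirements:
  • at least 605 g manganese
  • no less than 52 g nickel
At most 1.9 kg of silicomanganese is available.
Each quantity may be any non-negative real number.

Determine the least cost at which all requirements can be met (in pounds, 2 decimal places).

Treat it as an LP. Let x1 = kg of ferrochrome, x2 = kg of ferrosilicon, x3 = kg of silicomanganese, x4 = kg of ferromanganese, x5 = kg of stainless scrap, x6 = kg of pig iron.
min 4.55x1 + 2.25x2 + 2.35x3 + 2.34x4 + 2.31x5 + 0.78x6 with:
  3x1 + 3x2 + 655x3 + 730x4 + 15x5 + 5x6 ≥ 605   (manganese)
  3x1 + 85x5 ≥ 52   (nickel)
  x3 ≤ 1.9
  x1, x2, x3, x4, x5, x6 ≥ 0.
The minimum-cost mix takes nothing from ferrochrome, ferrosilicon, silicomanganese, pig iron — only ferromanganese, stainless scrap. Binding constraints: manganese and nickel.
That vertex is x4 = 0.8162, x5 = 0.6118.
Objective = 2.34·0.8162 + 2.31·0.6118 = 3.3232.

£3.32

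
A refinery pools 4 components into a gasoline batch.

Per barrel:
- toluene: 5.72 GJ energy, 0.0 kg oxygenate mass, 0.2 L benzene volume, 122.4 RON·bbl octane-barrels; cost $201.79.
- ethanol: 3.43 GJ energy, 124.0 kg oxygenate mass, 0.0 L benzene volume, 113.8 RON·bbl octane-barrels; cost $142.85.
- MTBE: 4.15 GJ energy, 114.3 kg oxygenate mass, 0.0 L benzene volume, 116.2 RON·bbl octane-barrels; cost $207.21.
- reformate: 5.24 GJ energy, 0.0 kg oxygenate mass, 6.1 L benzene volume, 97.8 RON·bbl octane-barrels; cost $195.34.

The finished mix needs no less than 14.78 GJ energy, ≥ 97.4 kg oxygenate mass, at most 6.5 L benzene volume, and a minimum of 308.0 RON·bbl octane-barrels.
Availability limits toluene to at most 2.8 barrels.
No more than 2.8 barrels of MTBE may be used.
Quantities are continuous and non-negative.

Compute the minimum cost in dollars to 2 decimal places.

Set it up as a linear program. Let x1 = barrels of toluene, x2 = barrels of ethanol, x3 = barrels of MTBE, x4 = barrels of reformate.
Minimize 201.79x1 + 142.85x2 + 207.21x3 + 195.34x4 subject to:
  5.72x1 + 3.43x2 + 4.15x3 + 5.24x4 ≥ 14.78   (energy)
  124x2 + 114.3x3 ≥ 97.4   (oxygenate mass)
  0.2x1 + 6.1x4 ≤ 6.5   (benzene volume)
  122.4x1 + 113.8x2 + 116.2x3 + 97.8x4 ≥ 308   (octane-barrels)
  x1 ≤ 2.8
  x3 ≤ 2.8
  x1, x2, x3, x4 ≥ 0.
At the optimum only toluene, ethanol are positive (MTBE, reformate = 0). There the energy and oxygenate mass constraints are tight.
Solving gives x1 = 2.1129, x2 = 0.78548.
Cost = 201.79·2.1129 + 142.85·0.78548 = 538.5679.

$538.57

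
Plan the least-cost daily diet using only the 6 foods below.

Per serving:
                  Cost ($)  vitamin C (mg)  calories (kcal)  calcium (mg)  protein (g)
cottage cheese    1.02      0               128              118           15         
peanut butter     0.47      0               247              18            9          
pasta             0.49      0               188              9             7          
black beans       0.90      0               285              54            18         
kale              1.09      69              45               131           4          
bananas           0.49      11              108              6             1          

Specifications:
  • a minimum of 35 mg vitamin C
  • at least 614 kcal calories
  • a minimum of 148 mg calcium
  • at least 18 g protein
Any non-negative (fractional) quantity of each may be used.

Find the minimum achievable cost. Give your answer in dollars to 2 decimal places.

$1.95

Let x1 = servings of cottage cheese, x2 = servings of peanut butter, x3 = servings of pasta, x4 = servings of black beans, x5 = servings of kale, x6 = servings of bananas.
Minimize 1.02x1 + 0.47x2 + 0.49x3 + 0.9x4 + 1.09x5 + 0.49x6 with:
  69x5 + 11x6 ≥ 35   (vitamin C)
  128x1 + 247x2 + 188x3 + 285x4 + 45x5 + 108x6 ≥ 614   (calories)
  118x1 + 18x2 + 9x3 + 54x4 + 131x5 + 6x6 ≥ 148   (calcium)
  15x1 + 9x2 + 7x3 + 18x4 + 4x5 + 1x6 ≥ 18   (protein)
  x1, x2, x3, x4, x5, x6 ≥ 0.
The optimal basis is {cottage cheese, peanut butter, kale}; pasta, black beans, bananas drop out. There the vitamin C, calories, calcium constraints are tight.
Solving gives x1 = 0.354, x2 = 2.21, x5 = 0.5072.
Total cost: 1.02·0.354 + 0.47·2.21 + 1.09·0.5072 = 1.9526.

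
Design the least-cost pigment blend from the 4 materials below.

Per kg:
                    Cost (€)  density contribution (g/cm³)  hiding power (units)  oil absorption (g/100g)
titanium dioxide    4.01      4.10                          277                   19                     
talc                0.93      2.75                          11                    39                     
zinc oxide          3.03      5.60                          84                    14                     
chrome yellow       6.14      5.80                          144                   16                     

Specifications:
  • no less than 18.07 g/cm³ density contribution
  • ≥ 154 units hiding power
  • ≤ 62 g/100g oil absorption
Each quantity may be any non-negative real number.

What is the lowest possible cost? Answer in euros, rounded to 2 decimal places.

€9.48

Let x1 = kg of titanium dioxide, x2 = kg of talc, x3 = kg of zinc oxide, x4 = kg of chrome yellow.
Minimize 4.01x1 + 0.93x2 + 3.03x3 + 6.14x4 with:
  4.1x1 + 2.75x2 + 5.6x3 + 5.8x4 ≥ 18.07   (density contribution)
  277x1 + 11x2 + 84x3 + 144x4 ≥ 154   (hiding power)
  19x1 + 39x2 + 14x3 + 16x4 ≤ 62   (oil absorption)
  x1, x2, x3, x4 ≥ 0.
The minimum-cost mix takes nothing from titanium dioxide, chrome yellow — only talc, zinc oxide. Binding constraints: density contribution and oil absorption.
Solving gives x2 = 0.52374, x3 = 2.9696.
Cost = 0.93·0.52374 + 3.03·2.9696 = 9.48497.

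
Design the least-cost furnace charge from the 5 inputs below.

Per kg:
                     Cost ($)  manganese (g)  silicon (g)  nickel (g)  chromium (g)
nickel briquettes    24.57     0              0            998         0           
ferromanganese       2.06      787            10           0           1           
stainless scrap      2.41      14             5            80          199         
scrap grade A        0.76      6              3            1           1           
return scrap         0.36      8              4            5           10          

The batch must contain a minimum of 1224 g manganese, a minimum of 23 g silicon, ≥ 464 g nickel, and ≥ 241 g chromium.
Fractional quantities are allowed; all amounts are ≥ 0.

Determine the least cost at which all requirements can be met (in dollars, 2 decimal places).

Let x1 = kg of nickel briquettes, x2 = kg of ferromanganese, x3 = kg of stainless scrap, x4 = kg of scrap grade A, x5 = kg of return scrap.
Minimise 24.57x1 + 2.06x2 + 2.41x3 + 0.76x4 + 0.36x5 subject to:
  787x2 + 14x3 + 6x4 + 8x5 ≥ 1224   (manganese)
  10x2 + 5x3 + 3x4 + 4x5 ≥ 23   (silicon)
  998x1 + 80x3 + 1x4 + 5x5 ≥ 464   (nickel)
  1x2 + 199x3 + 1x4 + 10x5 ≥ 241   (chromium)
  x1, x2, x3, x4, x5 ≥ 0.
The minimum-cost mix takes nothing from scrap grade A — only nickel briquettes, ferromanganese, stainless scrap, return scrap. The manganese, silicon, nickel, chromium requirements are met with equality.
So nickel briquettes = 0.368 kg, ferromanganese = 1.53 kg, stainless scrap = 1.181 kg, return scrap = 0.4498 kg.
Total cost: 24.57·0.368 + 2.06·1.53 + 2.41·1.181 + 0.36·0.4498 = 15.2017.

$15.20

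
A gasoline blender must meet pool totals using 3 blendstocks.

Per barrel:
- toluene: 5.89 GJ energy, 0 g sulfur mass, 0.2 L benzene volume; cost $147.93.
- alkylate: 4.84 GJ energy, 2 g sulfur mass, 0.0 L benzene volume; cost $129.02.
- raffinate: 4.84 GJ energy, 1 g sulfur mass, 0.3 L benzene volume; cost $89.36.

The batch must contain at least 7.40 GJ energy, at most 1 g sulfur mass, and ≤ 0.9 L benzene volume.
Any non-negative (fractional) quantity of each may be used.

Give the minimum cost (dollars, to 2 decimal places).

Let x1 = barrels of toluene, x2 = barrels of alkylate, x3 = barrels of raffinate.
min 147.93x1 + 129.02x2 + 89.36x3 subject to:
  5.89x1 + 4.84x2 + 4.84x3 ≥ 7.4   (energy)
  2x2 + 1x3 ≤ 1   (sulfur mass)
  0.2x1 + 0.3x3 ≤ 0.9   (benzene volume)
  x1, x2, x3 ≥ 0.
At the optimum only toluene, raffinate are positive (alkylate = 0). Binding constraints: energy and sulfur mass.
Solving gives x1 = 0.434635, x3 = 1.
Total cost: 147.93·0.434635 + 89.36·1 = 153.6556.

$153.66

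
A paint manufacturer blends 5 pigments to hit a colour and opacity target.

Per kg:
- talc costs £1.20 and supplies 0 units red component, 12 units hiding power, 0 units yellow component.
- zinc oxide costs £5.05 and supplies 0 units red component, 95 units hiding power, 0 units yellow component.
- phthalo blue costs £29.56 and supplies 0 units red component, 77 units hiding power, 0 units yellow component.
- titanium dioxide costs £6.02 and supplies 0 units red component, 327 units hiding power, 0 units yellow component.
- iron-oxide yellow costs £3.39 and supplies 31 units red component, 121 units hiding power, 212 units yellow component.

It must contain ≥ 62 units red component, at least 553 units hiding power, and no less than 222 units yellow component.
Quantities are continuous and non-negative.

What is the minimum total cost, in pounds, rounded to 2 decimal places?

Let x1 = kg of talc, x2 = kg of zinc oxide, x3 = kg of phthalo blue, x4 = kg of titanium dioxide, x5 = kg of iron-oxide yellow.
Minimize 1.2x1 + 5.05x2 + 29.56x3 + 6.02x4 + 3.39x5 with:
  31x5 ≥ 62   (red component)
  12x1 + 95x2 + 77x3 + 327x4 + 121x5 ≥ 553   (hiding power)
  212x5 ≥ 222   (yellow component)
  x1, x2, x3, x4, x5 ≥ 0.
The minimum-cost mix takes nothing from talc, zinc oxide, phthalo blue — only titanium dioxide, iron-oxide yellow. Binding constraints: red component and hiding power.
Optimal quantities: titanium dioxide = 0.9511 kg, iron-oxide yellow = 2 kg.
Objective = 6.02·0.9511 + 3.39·2 = 12.5056.

£12.51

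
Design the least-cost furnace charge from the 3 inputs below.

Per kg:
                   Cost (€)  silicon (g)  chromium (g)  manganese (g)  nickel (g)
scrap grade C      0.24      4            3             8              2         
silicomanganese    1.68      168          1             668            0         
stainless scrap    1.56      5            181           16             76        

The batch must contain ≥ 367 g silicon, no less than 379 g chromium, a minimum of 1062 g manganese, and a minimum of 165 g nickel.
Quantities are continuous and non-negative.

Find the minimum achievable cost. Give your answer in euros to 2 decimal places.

Set it up as a linear program. Let x1 = kg of scrap grade C, x2 = kg of silicomanganese, x3 = kg of stainless scrap.
Minimize 0.24x1 + 1.68x2 + 1.56x3 subject to:
  4x1 + 168x2 + 5x3 ≥ 367   (silicon)
  3x1 + 1x2 + 181x3 ≥ 379   (chromium)
  8x1 + 668x2 + 16x3 ≥ 1062   (manganese)
  2x1 + 76x3 ≥ 165   (nickel)
  x1, x2, x3 ≥ 0.
The minimum-cost mix takes nothing from scrap grade C — only silicomanganese, stainless scrap. There the silicon and nickel constraints are tight.
So silicomanganese = 2.12 kg, stainless scrap = 2.171 kg.
Total cost: 1.68·2.12 + 1.56·2.171 = 6.9484.

€6.95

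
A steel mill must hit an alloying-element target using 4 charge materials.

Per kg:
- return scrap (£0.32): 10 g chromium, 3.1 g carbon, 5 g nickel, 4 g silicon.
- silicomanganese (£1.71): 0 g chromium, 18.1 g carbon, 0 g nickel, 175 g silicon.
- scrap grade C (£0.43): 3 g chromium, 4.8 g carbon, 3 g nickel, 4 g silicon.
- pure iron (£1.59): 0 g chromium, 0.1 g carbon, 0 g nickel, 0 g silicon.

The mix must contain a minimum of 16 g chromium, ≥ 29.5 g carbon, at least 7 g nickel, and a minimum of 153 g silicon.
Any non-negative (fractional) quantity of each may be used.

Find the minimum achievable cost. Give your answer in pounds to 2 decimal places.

£2.75

Let x1 = kg of return scrap, x2 = kg of silicomanganese, x3 = kg of scrap grade C, x4 = kg of pure iron.
Minimise 0.32x1 + 1.71x2 + 0.43x3 + 1.59x4 subject to:
  10x1 + 3x3 ≥ 16   (chromium)
  3.1x1 + 18.1x2 + 4.8x3 + 0.1x4 ≥ 29.5   (carbon)
  5x1 + 3x3 ≥ 7   (nickel)
  4x1 + 175x2 + 4x3 ≥ 153   (silicon)
  x1, x2, x3, x4 ≥ 0.
The minimum-cost mix takes nothing from pure iron — only return scrap, silicomanganese, scrap grade C. The chromium, carbon, silicon requirements are met with equality.
Optimal quantities: return scrap = 0.8143 kg, silicomanganese = 0.7958 kg, scrap grade C = 2.619 kg.
Objective = 0.32·0.8143 + 1.71·0.7958 + 0.43·2.619 = 2.7476.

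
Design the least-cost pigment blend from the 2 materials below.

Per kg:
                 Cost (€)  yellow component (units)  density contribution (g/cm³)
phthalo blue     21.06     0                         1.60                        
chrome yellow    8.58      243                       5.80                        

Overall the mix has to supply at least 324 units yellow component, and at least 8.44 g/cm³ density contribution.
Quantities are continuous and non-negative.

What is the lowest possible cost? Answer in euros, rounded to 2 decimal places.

€12.49

Let x1 = kg of phthalo blue, x2 = kg of chrome yellow.
Minimise 21.06x1 + 8.58x2 subject to:
  243x2 ≥ 324   (yellow component)
  1.6x1 + 5.8x2 ≥ 8.44   (density contribution)
  x1, x2 ≥ 0.
At the optimum only chrome yellow is positive (phthalo blue = 0). There the density contribution constraint is tight.
Optimal quantities: chrome yellow = 1.4552 kg.
Cost = 8.58·1.4552 = 12.4856.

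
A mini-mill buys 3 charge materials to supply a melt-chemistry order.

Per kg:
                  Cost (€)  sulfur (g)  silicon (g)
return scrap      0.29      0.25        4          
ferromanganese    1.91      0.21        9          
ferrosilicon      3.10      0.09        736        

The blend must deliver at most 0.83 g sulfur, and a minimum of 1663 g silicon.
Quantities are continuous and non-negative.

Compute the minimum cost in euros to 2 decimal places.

€7.00

Let x1 = kg of return scrap, x2 = kg of ferromanganese, x3 = kg of ferrosilicon.
Minimize 0.29x1 + 1.91x2 + 3.1x3 s.t.:
  0.25x1 + 0.21x2 + 0.09x3 ≤ 0.83   (sulfur)
  4x1 + 9x2 + 736x3 ≥ 1663   (silicon)
  x1, x2, x3 ≥ 0.
The minimum-cost mix takes nothing from return scrap, ferromanganese — only ferrosilicon. Binding constraint: silicon.
That vertex is x3 = 2.2595.
Hence cost = 3.1·2.2595 = €7.0045.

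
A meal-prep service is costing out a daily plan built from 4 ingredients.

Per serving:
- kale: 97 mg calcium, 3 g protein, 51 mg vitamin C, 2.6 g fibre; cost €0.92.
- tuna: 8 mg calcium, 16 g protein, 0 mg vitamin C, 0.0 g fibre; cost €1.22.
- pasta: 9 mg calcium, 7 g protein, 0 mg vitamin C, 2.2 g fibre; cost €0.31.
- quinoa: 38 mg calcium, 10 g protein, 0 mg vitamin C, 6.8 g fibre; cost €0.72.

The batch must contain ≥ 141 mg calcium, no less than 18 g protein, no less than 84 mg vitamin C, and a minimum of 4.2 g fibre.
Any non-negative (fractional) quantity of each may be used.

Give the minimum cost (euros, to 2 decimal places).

Set it up as a linear program. Let x1 = servings of kale, x2 = servings of tuna, x3 = servings of pasta, x4 = servings of quinoa.
Minimise 0.92x1 + 1.22x2 + 0.31x3 + 0.72x4 with:
  97x1 + 8x2 + 9x3 + 38x4 ≥ 141   (calcium)
  3x1 + 16x2 + 7x3 + 10x4 ≥ 18   (protein)
  51x1 ≥ 84   (vitamin C)
  2.6x1 + 2.2x3 + 6.8x4 ≥ 4.2   (fibre)
  x1, x2, x3, x4 ≥ 0.
The minimum-cost mix takes nothing from tuna, quinoa — only kale, pasta. There the protein and vitamin C constraints are tight.
Optimal quantities: kale = 1.647 servings, pasta = 1.866 servings.
Hence cost = 0.92·1.647 + 0.31·1.866 = €2.0937.

€2.09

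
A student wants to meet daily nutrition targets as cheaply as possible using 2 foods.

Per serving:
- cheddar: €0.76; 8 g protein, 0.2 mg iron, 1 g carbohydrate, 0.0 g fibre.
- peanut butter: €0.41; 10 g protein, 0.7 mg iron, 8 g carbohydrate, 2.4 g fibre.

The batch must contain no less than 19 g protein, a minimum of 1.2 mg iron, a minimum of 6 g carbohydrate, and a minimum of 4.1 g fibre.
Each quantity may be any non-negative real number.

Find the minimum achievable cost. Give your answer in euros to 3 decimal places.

€0.779

Treat it as an LP. Let x1 = servings of cheddar, x2 = servings of peanut butter.
Minimise 0.76x1 + 0.41x2 s.t.:
  8x1 + 10x2 ≥ 19   (protein)
  0.2x1 + 0.7x2 ≥ 1.2   (iron)
  1x1 + 8x2 ≥ 6   (carbohydrate)
  2.4x2 ≥ 4.1   (fibre)
  x1, x2 ≥ 0.
The cheapest feasible vertex uses only peanut butter; cheddar is not used. There the protein constraint is tight.
That vertex is x2 = 1.9.
Cost = 0.41·1.9 = 0.77900.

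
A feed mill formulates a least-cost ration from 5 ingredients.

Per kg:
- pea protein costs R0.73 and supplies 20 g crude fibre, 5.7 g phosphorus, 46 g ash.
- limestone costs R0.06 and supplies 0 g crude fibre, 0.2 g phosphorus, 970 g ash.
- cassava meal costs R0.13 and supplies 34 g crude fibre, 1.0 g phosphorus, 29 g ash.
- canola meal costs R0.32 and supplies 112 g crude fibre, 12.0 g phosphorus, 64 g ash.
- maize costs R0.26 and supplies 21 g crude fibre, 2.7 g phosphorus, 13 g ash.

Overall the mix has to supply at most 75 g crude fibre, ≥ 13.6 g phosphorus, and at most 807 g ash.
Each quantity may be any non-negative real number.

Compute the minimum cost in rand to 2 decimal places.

R1.27

Treat it as an LP. Let x1 = kg of pea protein, x2 = kg of limestone, x3 = kg of cassava meal, x4 = kg of canola meal, x5 = kg of maize.
Minimize 0.73x1 + 0.06x2 + 0.13x3 + 0.32x4 + 0.26x5 with:
  20x1 + 34x3 + 112x4 + 21x5 ≤ 75   (crude fibre)
  5.7x1 + 0.2x2 + 1x3 + 12x4 + 2.7x5 ≥ 13.6   (phosphorus)
  46x1 + 970x2 + 29x3 + 64x4 + 13x5 ≤ 807   (ash)
  x1, x2, x3, x4, x5 ≥ 0.
The optimal basis is {pea protein, canola meal}; limestone, cassava meal, maize drop out. Binding constraints: crude fibre and phosphorus.
Solving gives x1 = 1.564, x4 = 0.3903.
Objective = 0.73·1.564 + 0.32·0.3903 = 1.2666.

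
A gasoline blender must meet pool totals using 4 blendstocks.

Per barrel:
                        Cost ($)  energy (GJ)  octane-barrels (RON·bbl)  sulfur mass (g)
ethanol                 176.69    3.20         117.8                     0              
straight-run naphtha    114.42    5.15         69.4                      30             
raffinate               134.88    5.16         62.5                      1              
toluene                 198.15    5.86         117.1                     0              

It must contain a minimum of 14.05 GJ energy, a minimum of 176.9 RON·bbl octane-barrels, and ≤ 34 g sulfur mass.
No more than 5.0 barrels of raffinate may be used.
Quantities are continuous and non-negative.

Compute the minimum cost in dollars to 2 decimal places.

$345.48

This is a linear program. Let x1 = barrels of ethanol, x2 = barrels of straight-run naphtha, x3 = barrels of raffinate, x4 = barrels of toluene.
Minimise 176.69x1 + 114.42x2 + 134.88x3 + 198.15x4 subject to:
  3.2x1 + 5.15x2 + 5.16x3 + 5.86x4 ≥ 14.05   (energy)
  117.8x1 + 69.4x2 + 62.5x3 + 117.1x4 ≥ 176.9   (octane-barrels)
  30x2 + 1x3 ≤ 34   (sulfur mass)
  x3 ≤ 5
  x1, x2, x3, x4 ≥ 0.
The minimum-cost mix takes nothing from ethanol, toluene — only straight-run naphtha, raffinate. There the energy and sulfur mass constraints are tight.
Solving gives x2 = 1.07845, x3 = 1.64651.
Objective = 114.42·1.07845 + 134.88·1.64651 = 345.4775.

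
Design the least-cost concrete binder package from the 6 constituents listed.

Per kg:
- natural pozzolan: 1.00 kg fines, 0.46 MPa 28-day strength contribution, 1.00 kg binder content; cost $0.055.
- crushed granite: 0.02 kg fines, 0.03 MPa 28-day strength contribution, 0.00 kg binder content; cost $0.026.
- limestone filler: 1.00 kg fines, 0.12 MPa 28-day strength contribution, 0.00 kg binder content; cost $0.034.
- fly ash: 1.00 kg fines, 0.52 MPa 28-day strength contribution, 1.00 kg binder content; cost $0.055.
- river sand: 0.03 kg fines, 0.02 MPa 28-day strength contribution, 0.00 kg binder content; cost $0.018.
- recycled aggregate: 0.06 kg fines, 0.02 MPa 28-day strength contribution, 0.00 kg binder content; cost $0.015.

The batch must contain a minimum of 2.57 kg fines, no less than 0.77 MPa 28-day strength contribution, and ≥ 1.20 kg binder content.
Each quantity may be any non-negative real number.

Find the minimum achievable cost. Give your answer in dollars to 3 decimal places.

$0.113

Let x1 = kg of natural pozzolan, x2 = kg of crushed granite, x3 = kg of limestone filler, x4 = kg of fly ash, x5 = kg of river sand, x6 = kg of recycled aggregate.
min 0.055x1 + 0.026x2 + 0.034x3 + 0.055x4 + 0.018x5 + 0.015x6 s.t.:
  1x1 + 0.02x2 + 1x3 + 1x4 + 0.03x5 + 0.06x6 ≥ 2.57   (fines)
  0.46x1 + 0.03x2 + 0.12x3 + 0.52x4 + 0.02x5 + 0.02x6 ≥ 0.77   (28-day strength contribution)
  1x1 + 1x4 ≥ 1.2   (binder content)
  x1, x2, x3, x4, x5, x6 ≥ 0.
The minimum-cost mix takes nothing from crushed granite, river sand, recycled aggregate — only natural pozzolan, limestone filler, fly ash. There the fines, 28-day strength contribution, binder content constraints are tight.
Optimal quantities: natural pozzolan = 0.3067 kg, limestone filler = 1.37 kg, fly ash = 0.8933 kg.
Hence cost = 0.055·0.3067 + 0.034·1.37 + 0.055·0.8933 = $0.11258.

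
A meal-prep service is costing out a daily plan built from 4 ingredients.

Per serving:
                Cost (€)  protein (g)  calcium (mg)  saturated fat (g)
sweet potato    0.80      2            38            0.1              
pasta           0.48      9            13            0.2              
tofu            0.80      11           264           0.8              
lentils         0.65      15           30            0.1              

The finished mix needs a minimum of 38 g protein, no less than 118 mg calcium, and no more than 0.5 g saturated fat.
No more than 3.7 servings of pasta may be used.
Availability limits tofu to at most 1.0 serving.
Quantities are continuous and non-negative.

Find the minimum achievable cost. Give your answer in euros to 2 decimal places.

Let x1 = servings of sweet potato, x2 = servings of pasta, x3 = servings of tofu, x4 = servings of lentils.
min 0.8x1 + 0.48x2 + 0.8x3 + 0.65x4 s.t.:
  2x1 + 9x2 + 11x3 + 15x4 ≥ 38   (protein)
  38x1 + 13x2 + 264x3 + 30x4 ≥ 118   (calcium)
  0.1x1 + 0.2x2 + 0.8x3 + 0.1x4 ≤ 0.5   (saturated fat)
  x2 ≤ 3.7
  x3 ≤ 1
  x1, x2, x3, x4 ≥ 0.
The cheapest feasible vertex uses only tofu, lentils; sweet potato, pasta are not used. The protein and calcium requirements are met with equality.
Optimal quantities: tofu = 0.1736 servings, lentils = 2.406 servings.
Hence cost = 0.8·0.1736 + 0.65·2.406 = €1.7028.

€1.70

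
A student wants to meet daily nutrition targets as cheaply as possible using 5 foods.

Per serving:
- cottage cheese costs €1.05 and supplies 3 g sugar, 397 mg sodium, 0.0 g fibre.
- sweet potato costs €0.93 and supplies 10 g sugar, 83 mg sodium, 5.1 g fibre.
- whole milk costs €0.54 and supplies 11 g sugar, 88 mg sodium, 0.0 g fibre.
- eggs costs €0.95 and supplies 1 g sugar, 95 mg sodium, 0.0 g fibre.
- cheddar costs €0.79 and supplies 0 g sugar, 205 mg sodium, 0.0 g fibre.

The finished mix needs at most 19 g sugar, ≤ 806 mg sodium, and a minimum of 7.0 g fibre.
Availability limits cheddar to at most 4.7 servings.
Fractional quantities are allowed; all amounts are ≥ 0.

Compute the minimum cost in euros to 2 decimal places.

€1.28

Let x1 = servings of cottage cheese, x2 = servings of sweet potato, x3 = servings of whole milk, x4 = servings of eggs, x5 = servings of cheddar.
min 1.05x1 + 0.93x2 + 0.54x3 + 0.95x4 + 0.79x5 subject to:
  3x1 + 10x2 + 11x3 + 1x4 ≤ 19   (sugar)
  397x1 + 83x2 + 88x3 + 95x4 + 205x5 ≤ 806   (sodium)
  5.1x2 ≥ 7   (fibre)
  x5 ≤ 4.7
  x1, x2, x3, x4, x5 ≥ 0.
The minimum-cost mix takes nothing from cottage cheese, whole milk, eggs, cheddar — only sweet potato. Binding constraint: fibre.
That vertex is x2 = 1.373.
Objective = 0.93·1.373 = 1.2769.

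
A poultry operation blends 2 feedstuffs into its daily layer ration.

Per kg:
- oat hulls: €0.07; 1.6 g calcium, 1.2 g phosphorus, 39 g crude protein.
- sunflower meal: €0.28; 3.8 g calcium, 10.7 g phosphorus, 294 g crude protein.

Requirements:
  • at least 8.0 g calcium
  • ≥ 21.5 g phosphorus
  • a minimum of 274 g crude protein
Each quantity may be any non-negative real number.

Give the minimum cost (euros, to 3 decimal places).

€0.575

Set it up as a linear program. Let x1 = kg of oat hulls, x2 = kg of sunflower meal.
Minimise 0.07x1 + 0.28x2 with:
  1.6x1 + 3.8x2 ≥ 8   (calcium)
  1.2x1 + 10.7x2 ≥ 21.5   (phosphorus)
  39x1 + 294x2 ≥ 274   (crude protein)
  x1, x2 ≥ 0.
Both inputs are positive at the optimum. There the calcium and phosphorus constraints are tight.
Optimal quantities: oat hulls = 0.3105 kg, sunflower meal = 1.975 kg.
Cost = 0.07·0.3105 + 0.28·1.975 = 0.57474.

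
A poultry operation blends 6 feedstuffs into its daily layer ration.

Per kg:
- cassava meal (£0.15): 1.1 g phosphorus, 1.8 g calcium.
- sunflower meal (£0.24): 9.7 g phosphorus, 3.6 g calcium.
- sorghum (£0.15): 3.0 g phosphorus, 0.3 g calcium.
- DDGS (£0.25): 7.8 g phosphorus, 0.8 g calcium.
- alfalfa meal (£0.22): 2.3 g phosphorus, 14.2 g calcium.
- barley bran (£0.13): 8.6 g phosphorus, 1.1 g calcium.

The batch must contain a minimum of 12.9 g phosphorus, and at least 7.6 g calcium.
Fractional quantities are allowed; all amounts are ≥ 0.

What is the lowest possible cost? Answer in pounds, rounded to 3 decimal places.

£0.274

Set it up as a linear program. Let x1 = kg of cassava meal, x2 = kg of sunflower meal, x3 = kg of sorghum, x4 = kg of DDGS, x5 = kg of alfalfa meal, x6 = kg of barley bran.
Minimize 0.15x1 + 0.24x2 + 0.15x3 + 0.25x4 + 0.22x5 + 0.13x6 subject to:
  1.1x1 + 9.7x2 + 3x3 + 7.8x4 + 2.3x5 + 8.6x6 ≥ 12.9   (phosphorus)
  1.8x1 + 3.6x2 + 0.3x3 + 0.8x4 + 14.2x5 + 1.1x6 ≥ 7.6   (calcium)
  x1, x2, x3, x4, x5, x6 ≥ 0.
The minimum-cost mix takes nothing from cassava meal, sunflower meal, sorghum, DDGS — only alfalfa meal, barley bran. The phosphorus and calcium requirements are met with equality.
That vertex is x5 = 0.4279, x6 = 1.386.
Total cost: 0.22·0.4279 + 0.13·1.386 = 0.27432.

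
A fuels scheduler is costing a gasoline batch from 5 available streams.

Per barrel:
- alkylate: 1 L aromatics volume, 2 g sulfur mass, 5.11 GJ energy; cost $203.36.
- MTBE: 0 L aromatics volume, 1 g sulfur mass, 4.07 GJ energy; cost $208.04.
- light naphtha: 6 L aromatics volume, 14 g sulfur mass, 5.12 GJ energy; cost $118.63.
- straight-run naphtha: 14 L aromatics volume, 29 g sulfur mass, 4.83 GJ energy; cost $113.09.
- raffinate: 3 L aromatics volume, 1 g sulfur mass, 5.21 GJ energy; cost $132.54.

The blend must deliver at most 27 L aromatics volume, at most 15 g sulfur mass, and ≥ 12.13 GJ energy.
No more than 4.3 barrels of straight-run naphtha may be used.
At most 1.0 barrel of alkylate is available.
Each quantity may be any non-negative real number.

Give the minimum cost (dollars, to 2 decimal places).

Set it up as a linear program. Let x1 = barrels of alkylate, x2 = barrels of MTBE, x3 = barrels of light naphtha, x4 = barrels of straight-run naphtha, x5 = barrels of raffinate.
min 203.36x1 + 208.04x2 + 118.63x3 + 113.09x4 + 132.54x5 with:
  1x1 + 6x3 + 14x4 + 3x5 ≤ 27   (aromatics volume)
  2x1 + 1x2 + 14x3 + 29x4 + 1x5 ≤ 15   (sulfur mass)
  5.11x1 + 4.07x2 + 5.12x3 + 4.83x4 + 5.21x5 ≥ 12.13   (energy)
  x4 ≤ 4.3
  x1 ≤ 1
  x1, x2, x3, x4, x5 ≥ 0.
The cheapest feasible vertex uses only light naphtha, raffinate; alkylate, MTBE, straight-run naphtha are not used. Binding constraints: sulfur mass and energy.
That vertex is x3 = 0.97346, x5 = 1.3716.
Total cost: 118.63·0.97346 + 132.54·1.3716 = 297.2734.

$297.27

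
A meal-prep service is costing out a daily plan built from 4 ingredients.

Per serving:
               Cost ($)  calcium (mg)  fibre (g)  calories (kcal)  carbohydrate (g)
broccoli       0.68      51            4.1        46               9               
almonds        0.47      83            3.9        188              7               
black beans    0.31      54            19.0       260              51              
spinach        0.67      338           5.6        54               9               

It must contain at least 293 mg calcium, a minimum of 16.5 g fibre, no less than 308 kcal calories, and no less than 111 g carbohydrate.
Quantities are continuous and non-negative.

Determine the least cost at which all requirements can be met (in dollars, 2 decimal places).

$1.00

Set it up as a linear program. Let x1 = servings of broccoli, x2 = servings of almonds, x3 = servings of black beans, x4 = servings of spinach.
min 0.68x1 + 0.47x2 + 0.31x3 + 0.67x4 with:
  51x1 + 83x2 + 54x3 + 338x4 ≥ 293   (calcium)
  4.1x1 + 3.9x2 + 19x3 + 5.6x4 ≥ 16.5   (fibre)
  46x1 + 188x2 + 260x3 + 54x4 ≥ 308   (calories)
  9x1 + 7x2 + 51x3 + 9x4 ≥ 111   (carbohydrate)
  x1, x2, x3, x4 ≥ 0.
The minimum-cost mix takes nothing from broccoli, almonds — only black beans, spinach. The calcium and carbohydrate requirements are met with equality.
Solving gives x3 = 2.082, x4 = 0.5342.
Cost = 0.31·2.082 + 0.67·0.5342 = 1.0033.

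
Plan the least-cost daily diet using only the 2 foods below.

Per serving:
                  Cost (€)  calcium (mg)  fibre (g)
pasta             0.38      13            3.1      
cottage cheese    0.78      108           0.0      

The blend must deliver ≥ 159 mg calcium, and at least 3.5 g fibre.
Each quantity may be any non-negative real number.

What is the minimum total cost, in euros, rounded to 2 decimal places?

€1.47

Set it up as a linear program. Let x1 = servings of pasta, x2 = servings of cottage cheese.
Minimize 0.38x1 + 0.78x2 subject to:
  13x1 + 108x2 ≥ 159   (calcium)
  3.1x1 ≥ 3.5   (fibre)
  x1, x2 ≥ 0.
Both inputs are positive at the optimum. There the calcium and fibre constraints are tight.
Solving gives x1 = 1.129, x2 = 1.336.
Objective = 0.38·1.129 + 0.78·1.336 = 1.4711.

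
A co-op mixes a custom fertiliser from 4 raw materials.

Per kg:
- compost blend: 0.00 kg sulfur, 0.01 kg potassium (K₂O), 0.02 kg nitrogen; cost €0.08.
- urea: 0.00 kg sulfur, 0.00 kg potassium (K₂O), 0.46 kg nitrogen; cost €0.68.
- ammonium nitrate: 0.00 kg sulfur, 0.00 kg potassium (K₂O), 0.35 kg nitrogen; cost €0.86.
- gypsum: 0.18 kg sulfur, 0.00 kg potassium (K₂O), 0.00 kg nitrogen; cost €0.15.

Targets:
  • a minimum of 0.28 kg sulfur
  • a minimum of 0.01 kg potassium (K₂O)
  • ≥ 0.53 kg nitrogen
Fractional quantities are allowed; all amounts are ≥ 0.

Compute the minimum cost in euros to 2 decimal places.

€1.07

Set it up as a linear program. Let x1 = kg of compost blend, x2 = kg of urea, x3 = kg of ammonium nitrate, x4 = kg of gypsum.
Minimise 0.08x1 + 0.68x2 + 0.86x3 + 0.15x4 with:
  0.18x4 ≥ 0.28   (sulfur)
  0.01x1 ≥ 0.01   (potassium (K₂O))
  0.02x1 + 0.46x2 + 0.35x3 ≥ 0.53   (nitrogen)
  x1, x2, x3, x4 ≥ 0.
The minimum-cost mix takes nothing from ammonium nitrate — only compost blend, urea, gypsum. The sulfur, potassium (K₂O), nitrogen requirements are met with equality.
Solving gives x1 = 1, x2 = 1.109, x4 = 1.556.
Objective = 0.08·1 + 0.68·1.109 + 0.15·1.556 = 1.0675.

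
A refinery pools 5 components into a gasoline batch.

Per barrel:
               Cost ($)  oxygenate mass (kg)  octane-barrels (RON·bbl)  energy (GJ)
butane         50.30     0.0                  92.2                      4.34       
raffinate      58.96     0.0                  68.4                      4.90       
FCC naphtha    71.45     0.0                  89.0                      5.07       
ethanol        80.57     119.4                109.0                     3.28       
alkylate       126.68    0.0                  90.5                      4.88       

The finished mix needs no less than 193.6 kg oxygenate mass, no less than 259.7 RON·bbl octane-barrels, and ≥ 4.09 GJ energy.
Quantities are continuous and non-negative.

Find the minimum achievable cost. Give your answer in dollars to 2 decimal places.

$175.90

Let x1 = barrels of butane, x2 = barrels of raffinate, x3 = barrels of FCC naphtha, x4 = barrels of ethanol, x5 = barrels of alkylate.
min 50.3x1 + 58.96x2 + 71.45x3 + 80.57x4 + 126.68x5 s.t.:
  119.4x4 ≥ 193.6   (oxygenate mass)
  92.2x1 + 68.4x2 + 89x3 + 109x4 + 90.5x5 ≥ 259.7   (octane-barrels)
  4.34x1 + 4.9x2 + 5.07x3 + 3.28x4 + 4.88x5 ≥ 4.09   (energy)
  x1, x2, x3, x4, x5 ≥ 0.
The cheapest feasible vertex uses only butane, ethanol; raffinate, FCC naphtha, alkylate are not used. The oxygenate mass and octane-barrels requirements are met with equality.
That vertex is x1 = 0.89982, x4 = 1.6214.
Cost = 50.3·0.89982 + 80.57·1.6214 = 175.8971.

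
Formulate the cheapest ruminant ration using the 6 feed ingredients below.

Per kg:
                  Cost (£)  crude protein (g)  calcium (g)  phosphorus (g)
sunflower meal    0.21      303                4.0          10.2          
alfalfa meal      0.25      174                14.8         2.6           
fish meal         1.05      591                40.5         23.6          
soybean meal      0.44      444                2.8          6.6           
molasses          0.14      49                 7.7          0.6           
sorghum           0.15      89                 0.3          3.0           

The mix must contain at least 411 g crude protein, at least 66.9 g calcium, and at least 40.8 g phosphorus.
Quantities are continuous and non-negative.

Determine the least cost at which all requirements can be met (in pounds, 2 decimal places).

£1.57

This is a linear program. Let x1 = kg of sunflower meal, x2 = kg of alfalfa meal, x3 = kg of fish meal, x4 = kg of soybean meal, x5 = kg of molasses, x6 = kg of sorghum.
Minimise 0.21x1 + 0.25x2 + 1.05x3 + 0.44x4 + 0.14x5 + 0.15x6 subject to:
  303x1 + 174x2 + 591x3 + 444x4 + 49x5 + 89x6 ≥ 411   (crude protein)
  4x1 + 14.8x2 + 40.5x3 + 2.8x4 + 7.7x5 + 0.3x6 ≥ 66.9   (calcium)
  10.2x1 + 2.6x2 + 23.6x3 + 6.6x4 + 0.6x5 + 3x6 ≥ 40.8   (phosphorus)
  x1, x2, x3, x4, x5, x6 ≥ 0.
At the optimum only sunflower meal, alfalfa meal are positive (fish meal, soybean meal, molasses, sorghum = 0). Binding constraints: calcium and phosphorus.
Solving gives x1 = 3.058, x2 = 3.694.
Cost = 0.21·3.058 + 0.25·3.694 = 1.5657.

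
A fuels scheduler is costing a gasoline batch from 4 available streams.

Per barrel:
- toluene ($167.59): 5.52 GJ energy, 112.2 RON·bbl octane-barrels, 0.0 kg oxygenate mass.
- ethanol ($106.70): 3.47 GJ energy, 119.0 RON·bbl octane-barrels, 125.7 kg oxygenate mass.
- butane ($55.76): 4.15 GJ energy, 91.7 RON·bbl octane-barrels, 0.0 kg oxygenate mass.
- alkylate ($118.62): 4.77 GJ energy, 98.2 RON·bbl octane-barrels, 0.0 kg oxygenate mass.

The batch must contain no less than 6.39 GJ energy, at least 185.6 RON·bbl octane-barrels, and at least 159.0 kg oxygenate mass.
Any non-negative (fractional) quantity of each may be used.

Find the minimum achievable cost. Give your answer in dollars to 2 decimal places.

$161.85

Let x1 = barrels of toluene, x2 = barrels of ethanol, x3 = barrels of butane, x4 = barrels of alkylate.
min 167.59x1 + 106.7x2 + 55.76x3 + 118.62x4 subject to:
  5.52x1 + 3.47x2 + 4.15x3 + 4.77x4 ≥ 6.39   (energy)
  112.2x1 + 119x2 + 91.7x3 + 98.2x4 ≥ 185.6   (octane-barrels)
  125.7x2 ≥ 159   (oxygenate mass)
  x1, x2, x3, x4 ≥ 0.
The cheapest feasible vertex uses only ethanol, butane; toluene, alkylate are not used. Binding constraints: energy and oxygenate mass.
Optimal quantities: ethanol = 1.2649 barrels, butane = 0.48211 barrels.
Total cost: 106.7·1.2649 + 55.76·0.48211 = 161.8473.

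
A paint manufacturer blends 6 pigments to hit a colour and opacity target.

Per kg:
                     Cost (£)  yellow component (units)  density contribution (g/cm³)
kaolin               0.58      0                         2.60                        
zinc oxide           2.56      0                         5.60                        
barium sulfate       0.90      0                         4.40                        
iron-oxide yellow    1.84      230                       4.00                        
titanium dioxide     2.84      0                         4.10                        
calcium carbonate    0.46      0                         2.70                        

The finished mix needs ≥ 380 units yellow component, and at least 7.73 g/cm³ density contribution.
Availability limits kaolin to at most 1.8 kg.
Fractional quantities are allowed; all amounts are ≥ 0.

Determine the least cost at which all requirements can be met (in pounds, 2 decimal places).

£3.23

Let x1 = kg of kaolin, x2 = kg of zinc oxide, x3 = kg of barium sulfate, x4 = kg of iron-oxide yellow, x5 = kg of titanium dioxide, x6 = kg of calcium carbonate.
Minimise 0.58x1 + 2.56x2 + 0.9x3 + 1.84x4 + 2.84x5 + 0.46x6 s.t.:
  230x4 ≥ 380   (yellow component)
  2.6x1 + 5.6x2 + 4.4x3 + 4x4 + 4.1x5 + 2.7x6 ≥ 7.73   (density contribution)
  x1 ≤ 1.8
  x1, x2, x3, x4, x5, x6 ≥ 0.
The minimum-cost mix takes nothing from kaolin, zinc oxide, barium sulfate, titanium dioxide — only iron-oxide yellow, calcium carbonate. The yellow component and density contribution requirements are met with equality.
Solving gives x4 = 1.652, x6 = 0.4153.
Total cost: 1.84·1.652 + 0.46·0.4153 = 3.2307.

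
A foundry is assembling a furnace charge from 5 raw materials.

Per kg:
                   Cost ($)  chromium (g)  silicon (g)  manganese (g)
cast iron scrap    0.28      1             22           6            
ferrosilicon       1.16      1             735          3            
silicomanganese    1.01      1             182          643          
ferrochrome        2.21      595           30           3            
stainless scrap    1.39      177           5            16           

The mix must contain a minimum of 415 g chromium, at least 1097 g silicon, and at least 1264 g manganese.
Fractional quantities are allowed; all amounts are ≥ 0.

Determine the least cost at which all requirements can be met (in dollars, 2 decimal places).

Treat it as an LP. Let x1 = kg of cast iron scrap, x2 = kg of ferrosilicon, x3 = kg of silicomanganese, x4 = kg of ferrochrome, x5 = kg of stainless scrap.
Minimize 0.28x1 + 1.16x2 + 1.01x3 + 2.21x4 + 1.39x5 with:
  1x1 + 1x2 + 1x3 + 595x4 + 177x5 ≥ 415   (chromium)
  22x1 + 735x2 + 182x3 + 30x4 + 5x5 ≥ 1097   (silicon)
  6x1 + 3x2 + 643x3 + 3x4 + 16x5 ≥ 1264   (manganese)
  x1, x2, x3, x4, x5 ≥ 0.
The optimal basis is {ferrosilicon, silicomanganese, ferrochrome}; cast iron scrap, stainless scrap drop out. There the chromium, silicon, manganese constraints are tight.
So ferrosilicon = 0.9794 kg, silicomanganese = 1.958 kg, ferrochrome = 0.6925 kg.
Total cost: 1.16·0.9794 + 1.01·1.958 + 2.21·0.6925 = 4.6441.

$4.64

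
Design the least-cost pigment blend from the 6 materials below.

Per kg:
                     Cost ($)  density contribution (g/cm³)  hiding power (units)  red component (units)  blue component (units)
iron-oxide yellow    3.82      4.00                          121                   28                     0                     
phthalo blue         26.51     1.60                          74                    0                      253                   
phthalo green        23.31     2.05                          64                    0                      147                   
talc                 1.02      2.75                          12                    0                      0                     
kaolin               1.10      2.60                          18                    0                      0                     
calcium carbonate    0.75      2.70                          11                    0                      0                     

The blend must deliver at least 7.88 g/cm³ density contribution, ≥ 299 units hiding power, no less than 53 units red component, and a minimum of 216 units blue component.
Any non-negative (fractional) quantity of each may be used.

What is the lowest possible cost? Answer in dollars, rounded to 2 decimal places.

Treat it as an LP. Let x1 = kg of iron-oxide yellow, x2 = kg of phthalo blue, x3 = kg of phthalo green, x4 = kg of talc, x5 = kg of kaolin, x6 = kg of calcium carbonate.
Minimize 3.82x1 + 26.51x2 + 23.31x3 + 1.02x4 + 1.1x5 + 0.75x6 with:
  4x1 + 1.6x2 + 2.05x3 + 2.75x4 + 2.6x5 + 2.7x6 ≥ 7.88   (density contribution)
  121x1 + 74x2 + 64x3 + 12x4 + 18x5 + 11x6 ≥ 299   (hiding power)
  28x1 ≥ 53   (red component)
  253x2 + 147x3 ≥ 216   (blue component)
  x1, x2, x3, x4, x5, x6 ≥ 0.
The optimal basis is {iron-oxide yellow, phthalo blue}; phthalo green, talc, kaolin, calcium carbonate drop out. Binding constraints: hiding power and blue component.
That vertex is x1 = 1.949, x2 = 0.8538.
Cost = 3.82·1.949 + 26.51·0.8538 = 30.0794.

$30.08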